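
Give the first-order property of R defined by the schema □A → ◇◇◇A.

∀x ∃w (xRw ∧ xR³w)

This is a Sahlqvist (Geach-type) schema ◇^0□^1A → □^0◇^3A.
First-order correspondent: ∀x ∃w (xRw ∧ xR³w).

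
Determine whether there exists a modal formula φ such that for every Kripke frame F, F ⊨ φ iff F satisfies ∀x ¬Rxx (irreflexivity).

Modal frame validity is preserved under surjective bounded morphisms.
The 3-cycle (worlds s,t,u with s→t→u→s) is irreflexive, and the map sending every world to a single reflexive point • is a surjective bounded morphism (forth: every edge maps to (•,•); back: every world has a successor). So any modal formula valid on the 3-cycle is also valid on the reflexive point, which is not irreflexive.
So the class is not modally definable.

Not definable by any modal formula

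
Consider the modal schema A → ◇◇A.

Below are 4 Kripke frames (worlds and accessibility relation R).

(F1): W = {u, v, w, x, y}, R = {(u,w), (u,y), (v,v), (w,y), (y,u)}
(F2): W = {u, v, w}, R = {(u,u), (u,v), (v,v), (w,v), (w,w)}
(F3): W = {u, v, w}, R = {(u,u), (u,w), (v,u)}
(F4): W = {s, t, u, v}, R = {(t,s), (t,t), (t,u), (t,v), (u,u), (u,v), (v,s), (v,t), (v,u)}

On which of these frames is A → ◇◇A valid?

The schema corresponds to a generalized confluence (Geach) condition: ∀x ∃w (x = w ∧ xR²w).
(F1): fails — at w but no t with w=t and wR²t.
(F2): satisfies the condition.
(F3): fails — at v but no t with v=t and vR²t.
(F4): fails — at s but no w with s=w and sR²w.
Valid on: (F2).

(F2)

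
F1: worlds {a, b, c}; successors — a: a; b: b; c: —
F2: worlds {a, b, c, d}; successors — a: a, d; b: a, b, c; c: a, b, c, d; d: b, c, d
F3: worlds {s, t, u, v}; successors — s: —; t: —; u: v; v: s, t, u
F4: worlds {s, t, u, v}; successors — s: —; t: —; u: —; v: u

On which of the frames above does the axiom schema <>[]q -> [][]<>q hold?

F1, F2, F4

Frame correspondent (Sahlqvist): forall x forall y forall z ((xRy & x R^2 z) -> exists w (yRw & zRw)) — i.e. a generalized confluence (Geach) condition.
F1: holds.
F2: holds.
F3: fails — uRv, uR²s but no w with vRw and sRw.
F4: holds.
Valid on: F1, F2, F4.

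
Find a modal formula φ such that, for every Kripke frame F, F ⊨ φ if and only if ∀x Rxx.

□q → q

The condition is reflexivity. The T schema □q → q defines it.
Suppose □q→q is valid. At any x set V(q)={w : Rxw}. Then □q holds at x, so q holds at x, i.e. Rxx.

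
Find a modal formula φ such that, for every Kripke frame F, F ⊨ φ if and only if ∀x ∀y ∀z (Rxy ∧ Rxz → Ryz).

The condition is the Euclidean property. The 5 schema ◇s → □◇s defines it.
Suppose ◇s→□◇s is valid. Take Rxy, Rxz and set V(s)={y}. Then ◇s at x, so □◇s at x, so ◇s at z, so some w with Rzw has s; w=y, i.e. Rzy. By symmetry of the argument, Ryz.

◇s → □◇s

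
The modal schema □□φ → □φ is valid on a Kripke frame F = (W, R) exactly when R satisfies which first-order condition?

This schema is the C4 axiom.
Its frame correspondent is density — ∀x ∀y (Rxy → ∃z (Rxz ∧ Rzy)).

density: ∀x ∀y (Rxy → ∃z (Rxz ∧ Rzy))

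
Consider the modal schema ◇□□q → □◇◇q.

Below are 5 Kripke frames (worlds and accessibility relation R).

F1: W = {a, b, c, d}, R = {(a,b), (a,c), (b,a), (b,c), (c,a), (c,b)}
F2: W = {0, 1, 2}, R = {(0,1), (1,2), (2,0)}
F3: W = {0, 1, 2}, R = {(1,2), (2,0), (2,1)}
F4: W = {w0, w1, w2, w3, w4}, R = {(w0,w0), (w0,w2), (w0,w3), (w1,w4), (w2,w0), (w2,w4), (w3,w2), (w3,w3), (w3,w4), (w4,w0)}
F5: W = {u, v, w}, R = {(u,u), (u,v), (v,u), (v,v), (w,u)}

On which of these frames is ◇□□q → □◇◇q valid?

F1, F2, F4, F5

This is the axiom for a generalized confluence (Geach) condition; its first-order frame correspondent is ∀x ∀y ∀z ((xRy ∧ xRz) → ∃w (yR²w ∧ zR²w)).
F1: ✓.
F2: ✓.
F3: fails — 2R0, 2R0 but no w with 0R²w and 0R²w.
F4: ✓.
F5: ✓.
Valid on: F1, F2, F4, F5.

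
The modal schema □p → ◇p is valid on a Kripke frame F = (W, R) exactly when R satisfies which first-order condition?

Suppose □p→◇p is valid. At any x set V(p)=W. Then □p at x, so ◇p at x, so x has a successor.
Conversely, on a frame with seriality the schema holds at every world under every valuation.
So the correspondent is seriality.

seriality: ∀x ∃y Rxy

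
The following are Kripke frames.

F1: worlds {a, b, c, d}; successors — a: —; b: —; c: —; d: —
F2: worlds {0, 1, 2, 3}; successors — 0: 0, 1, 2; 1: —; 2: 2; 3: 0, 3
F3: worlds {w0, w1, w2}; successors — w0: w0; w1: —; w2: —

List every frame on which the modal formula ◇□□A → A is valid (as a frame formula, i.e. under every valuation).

F1, F3

The schema corresponds to a generalized confluence (Geach) condition: ∀x ∀y (xRy → ∃w (yR²w ∧ x = w)).
F1: holds.
F2: fails — 0R1 but no w with 1R²w and 0=w.
F3: holds.
Valid on: F1, F3.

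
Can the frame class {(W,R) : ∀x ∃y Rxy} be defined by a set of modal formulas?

Yes — defined by □r → ◇r

The condition is seriality. A defining modal formula is □r → ◇r.
Suppose □r→◇r is valid. At any x set V(r)=W. Then □r at x, so ◇r at x, so x has a successor.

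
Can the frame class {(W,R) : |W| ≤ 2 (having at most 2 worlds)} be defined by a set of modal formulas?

No — not modally definable

Any modally definable frame class is closed under disjoint unions.
Any modal formula valid on each of 3 disjoint one-world frames is valid on their disjoint union (validity is preserved under disjoint unions). Each one-world frame has |W|=1≤2, but the union has |W|=3.
So no modal formula (or set of formulas) defines exactly the |W|≤2 frames.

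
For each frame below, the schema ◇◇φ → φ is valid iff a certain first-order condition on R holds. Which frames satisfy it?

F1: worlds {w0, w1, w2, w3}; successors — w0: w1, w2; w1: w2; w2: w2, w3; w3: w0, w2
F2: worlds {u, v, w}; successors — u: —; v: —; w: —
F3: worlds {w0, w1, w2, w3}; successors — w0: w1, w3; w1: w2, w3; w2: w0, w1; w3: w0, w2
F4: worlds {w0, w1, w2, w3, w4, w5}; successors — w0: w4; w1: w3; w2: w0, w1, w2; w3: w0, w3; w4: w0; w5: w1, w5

F2

This is the axiom for a generalized confluence (Geach) condition; its first-order frame correspondent is ∀x ∀y (xR²y → ∃w (y = w ∧ x = w)).
F1: fails — w0R²w2 but w2 ≠ w0.
F2: holds.
F3: fails — w0R²w2 but w2 ≠ w0.
F4: fails — w1R²w0 but w0 ≠ w1.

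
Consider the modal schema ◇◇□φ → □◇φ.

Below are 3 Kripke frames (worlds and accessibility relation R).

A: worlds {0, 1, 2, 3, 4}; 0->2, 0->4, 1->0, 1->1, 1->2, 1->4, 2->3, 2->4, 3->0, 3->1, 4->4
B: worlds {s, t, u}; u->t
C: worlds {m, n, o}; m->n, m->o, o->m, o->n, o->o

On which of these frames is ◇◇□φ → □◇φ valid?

This is the axiom for a generalized confluence (Geach) condition; its first-order frame correspondent is ∀x ∀y ∀z ((xR²y ∧ xRz) → ∃w (yRw ∧ zRw)).
A: fails — 0R²3, 0R2 but no w with 3Rw and 2Rw.
B: satisfies the condition.
C: fails — mR²m, mRn but no w with mRw and nRw.

B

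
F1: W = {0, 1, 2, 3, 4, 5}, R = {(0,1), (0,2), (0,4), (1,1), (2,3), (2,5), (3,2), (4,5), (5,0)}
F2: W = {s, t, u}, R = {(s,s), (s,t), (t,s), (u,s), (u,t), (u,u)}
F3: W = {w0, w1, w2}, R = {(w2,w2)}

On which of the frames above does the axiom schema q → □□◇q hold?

Frame correspondent (Sahlqvist): ∀x ∀z (xR²z → ∃w (x = w ∧ zRw)) — i.e. a generalized confluence (Geach) condition.
F1: fails — 0R²1 but no w with 0=w and 1Rw.
F2: fails — tR²t but no w with t=w and tRw.
F3: condition met.

F3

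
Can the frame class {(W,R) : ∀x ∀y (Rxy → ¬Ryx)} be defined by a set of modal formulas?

Not definable by any modal formula

Any modally definable frame class is closed under surjective bounded morphisms.
The 5-cycle (worlds 0,1,2,3,4 with 0→1→2→3→4→0) is asymmetric. Mapping every world to a single reflexive point • is a surjective bounded morphism, and the reflexive point is not asymmetric (R•• but asymmetry requires ¬R••).
Hence asymmetry is not modally definable.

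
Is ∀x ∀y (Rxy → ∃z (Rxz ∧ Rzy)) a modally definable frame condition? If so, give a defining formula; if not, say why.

The condition is density. A defining modal formula is □□q → □q.
Suppose □□q→□q is valid. Take Rxy and set V(q)={w : xR²w}. Then □□q at x, so □q at x, so q at y, i.e. ∃z(Rxz∧Rzy).

Yes — defined by □□q → □q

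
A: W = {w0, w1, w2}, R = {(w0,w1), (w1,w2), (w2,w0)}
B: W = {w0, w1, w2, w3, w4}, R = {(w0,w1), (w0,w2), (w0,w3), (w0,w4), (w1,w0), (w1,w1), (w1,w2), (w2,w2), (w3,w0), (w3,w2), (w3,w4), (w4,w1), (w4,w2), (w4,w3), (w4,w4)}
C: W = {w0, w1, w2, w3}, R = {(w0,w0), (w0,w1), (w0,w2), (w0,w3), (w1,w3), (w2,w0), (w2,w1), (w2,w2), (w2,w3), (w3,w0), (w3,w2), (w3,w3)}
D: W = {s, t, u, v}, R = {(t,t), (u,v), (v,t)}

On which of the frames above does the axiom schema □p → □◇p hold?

B, C

This is the axiom for a generalized confluence (Geach) condition; its first-order frame correspondent is ∀x ∀z (xRz → ∃w (xRw ∧ zRw)).
A: fails — w0Rw1 but no w with w0Rw and w1Rw.
B: condition met.
C: condition met.
D: fails — uRv but no w with uRw and vRw.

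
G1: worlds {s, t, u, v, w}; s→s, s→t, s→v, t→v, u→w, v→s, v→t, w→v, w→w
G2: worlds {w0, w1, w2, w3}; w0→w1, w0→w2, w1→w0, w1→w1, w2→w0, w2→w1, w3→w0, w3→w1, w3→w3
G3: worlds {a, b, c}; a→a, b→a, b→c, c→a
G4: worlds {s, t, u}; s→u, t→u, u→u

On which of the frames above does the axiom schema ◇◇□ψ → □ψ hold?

This is the axiom for a generalized confluence (Geach) condition; its first-order frame correspondent is ∀x ∀y ∀z ((xR²y ∧ xRz) → ∃w (yRw ∧ z = w)).
G1: fails — sR²t, sRs but no w* with tRw* and s=w*.
G2: fails — w0R²w1, w0Rw2 but no w with w1Rw and w2=w.
G3: fails — bR²a, bRc but no w with aRw and c=w.
G4: satisfies the condition.

G4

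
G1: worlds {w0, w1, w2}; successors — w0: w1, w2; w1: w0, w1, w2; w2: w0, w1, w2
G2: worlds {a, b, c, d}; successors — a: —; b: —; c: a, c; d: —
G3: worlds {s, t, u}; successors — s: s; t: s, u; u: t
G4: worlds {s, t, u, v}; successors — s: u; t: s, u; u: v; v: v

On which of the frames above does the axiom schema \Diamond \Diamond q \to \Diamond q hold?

G2

This is the axiom for transitivity; its first-order frame correspondent is \forall x \forall y \forall z (Rxy \wedge Ryz \to Rxz).
G1: fails — Rw0w1 and Rw1w0 but not Rw0w0.
G2: satisfies the condition.
G3: fails — Rut and Rts but not Rus.
G4: fails — Rtu and Ruv but not Rtv.
Valid on: G2.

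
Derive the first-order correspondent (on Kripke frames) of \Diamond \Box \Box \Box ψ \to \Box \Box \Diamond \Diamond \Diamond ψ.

\forall x \forall y \forall z ((xRy \wedge x R^2 z) \to \exists w (y R^3 w \wedge z R^3 w))

This is a Sahlqvist (Geach-type) schema ◇^1□^3ψ → □^2◇^3ψ.
Minimal-valuation argument: fix x; take any y with xR^1y and any z with xR^2z. Set V(ψ) to the set of worlds R-reachable from y in exactly 3 steps. Then □^3ψ holds at y, so the antecedent holds at x; validity forces ◇^3ψ at z, giving a w with zR^3w and yR^3w.
First-order correspondent: \forall x \forall y \forall z ((xRy \wedge x R^2 z) \to \exists w (y R^3 w \wedge z R^3 w)).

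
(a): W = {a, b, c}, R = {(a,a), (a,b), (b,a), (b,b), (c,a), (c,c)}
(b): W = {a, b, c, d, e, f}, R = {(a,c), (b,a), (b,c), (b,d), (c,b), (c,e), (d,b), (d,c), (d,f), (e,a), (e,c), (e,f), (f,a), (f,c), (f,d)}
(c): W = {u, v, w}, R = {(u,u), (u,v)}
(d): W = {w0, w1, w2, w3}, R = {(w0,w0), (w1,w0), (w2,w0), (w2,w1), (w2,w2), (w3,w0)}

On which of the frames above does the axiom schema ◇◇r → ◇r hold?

(c), (d)

The schema corresponds to transitivity: ∀x ∀y ∀z (Rxy ∧ Ryz → Rxz).
(a): fails — Rca and Rab but not Rcb.
(b): fails — Rbc and Rcb but not Rbb.
(c): holds.
(d): holds.
Valid on: (c), (d).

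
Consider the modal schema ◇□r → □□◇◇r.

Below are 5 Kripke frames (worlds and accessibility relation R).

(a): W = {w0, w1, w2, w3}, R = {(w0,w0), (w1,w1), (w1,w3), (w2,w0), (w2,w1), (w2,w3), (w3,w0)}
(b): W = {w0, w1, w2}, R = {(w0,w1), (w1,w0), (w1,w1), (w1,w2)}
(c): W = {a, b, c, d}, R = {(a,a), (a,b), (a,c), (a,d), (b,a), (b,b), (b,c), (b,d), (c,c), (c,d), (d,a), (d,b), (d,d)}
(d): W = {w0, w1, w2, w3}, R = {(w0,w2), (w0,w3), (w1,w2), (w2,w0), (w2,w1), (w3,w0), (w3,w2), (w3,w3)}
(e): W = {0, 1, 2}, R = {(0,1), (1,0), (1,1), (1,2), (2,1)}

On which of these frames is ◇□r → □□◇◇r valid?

Frame correspondent (Sahlqvist): ∀x ∀y ∀z ((xRy ∧ xR²z) → ∃w (yRw ∧ zR²w)) — i.e. a generalized confluence (Geach) condition.
(a): fails — w1Rw1, w1R²w0 but no w with w1Rw and w0R²w.
(b): fails — w0Rw1, w0R²w2 but no w with w1Rw and w2R²w.
(c): ✓.
(d): fails — w0Rw2, w0R²w2 but no w with w2Rw and w2R²w.
(e): ✓.
Valid on: (c), (e).

(c), (e)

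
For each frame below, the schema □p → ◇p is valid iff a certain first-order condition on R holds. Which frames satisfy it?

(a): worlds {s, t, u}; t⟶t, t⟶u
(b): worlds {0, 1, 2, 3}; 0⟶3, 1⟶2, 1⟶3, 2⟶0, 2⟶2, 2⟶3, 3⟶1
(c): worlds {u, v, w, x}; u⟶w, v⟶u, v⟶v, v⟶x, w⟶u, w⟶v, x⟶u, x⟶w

Frame correspondent (Sahlqvist): ∀x ∃y Rxy — i.e. seriality.
(a): fails — world s has no successor.
(b): satisfies the condition.
(c): satisfies the condition.
Valid on: (b), (c).

(b), (c)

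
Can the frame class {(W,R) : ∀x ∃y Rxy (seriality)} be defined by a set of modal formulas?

This is a Sahlqvist condition; the D axiom □q → ◇q defines it.

Yes, by □q → ◇q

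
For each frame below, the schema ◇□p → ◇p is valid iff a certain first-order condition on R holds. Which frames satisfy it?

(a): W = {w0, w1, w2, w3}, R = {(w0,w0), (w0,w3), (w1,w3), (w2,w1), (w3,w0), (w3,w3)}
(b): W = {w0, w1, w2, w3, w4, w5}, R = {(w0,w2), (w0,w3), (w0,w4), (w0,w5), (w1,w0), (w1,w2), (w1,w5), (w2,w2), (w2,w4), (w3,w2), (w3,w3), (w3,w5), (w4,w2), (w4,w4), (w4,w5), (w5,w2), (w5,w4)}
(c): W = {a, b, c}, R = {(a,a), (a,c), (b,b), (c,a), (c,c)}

(b), (c)

Frame correspondent (Sahlqvist): ∀x ∀y (xRy → ∃w (yRw ∧ xRw)) — i.e. a generalized confluence (Geach) condition.
(a): fails — w2Rw1 but no w with w1Rw and w2Rw.
(b): holds.
(c): holds.
Valid on: (b), (c).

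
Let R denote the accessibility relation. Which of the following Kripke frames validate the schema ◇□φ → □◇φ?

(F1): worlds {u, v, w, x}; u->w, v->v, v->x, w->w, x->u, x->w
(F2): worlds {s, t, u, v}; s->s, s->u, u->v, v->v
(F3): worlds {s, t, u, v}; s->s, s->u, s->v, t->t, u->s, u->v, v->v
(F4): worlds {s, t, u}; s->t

(F3)

The schema corresponds to convergence: ∀x ∀y ∀z (Rxy ∧ Rxz → ∃w (Ryw ∧ Rzw)).
(F1): fails — Rvv and Rvx but v and x have no common successor.
(F2): fails — Rsu and Rss but u and s have no common successor.
(F3): ✓.
(F4): fails — Rst and Rst but t and t have no common successor.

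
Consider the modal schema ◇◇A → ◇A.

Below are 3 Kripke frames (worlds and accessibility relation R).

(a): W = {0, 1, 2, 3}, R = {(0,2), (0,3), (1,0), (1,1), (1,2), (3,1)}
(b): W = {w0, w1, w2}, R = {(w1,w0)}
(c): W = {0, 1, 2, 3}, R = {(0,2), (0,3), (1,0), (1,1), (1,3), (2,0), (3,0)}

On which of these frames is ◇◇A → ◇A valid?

This is the axiom for a generalized confluence (Geach) condition; its first-order frame correspondent is ∀x ∀y (xR²y → ∃w (y = w ∧ xRw)).
(a): fails — 0R²1 but no w with 1=w and 0Rw.
(b): holds.
(c): fails — 0R²0 but no w with 0=w and 0Rw.

(b)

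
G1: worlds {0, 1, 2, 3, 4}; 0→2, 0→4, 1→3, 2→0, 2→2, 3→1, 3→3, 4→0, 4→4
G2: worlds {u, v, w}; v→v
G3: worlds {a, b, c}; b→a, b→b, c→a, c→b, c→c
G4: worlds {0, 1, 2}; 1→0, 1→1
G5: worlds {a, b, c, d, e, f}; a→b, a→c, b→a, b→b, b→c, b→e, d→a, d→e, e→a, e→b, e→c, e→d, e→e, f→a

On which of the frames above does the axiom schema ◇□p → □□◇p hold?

The schema corresponds to a generalized confluence (Geach) condition: ∀x ∀y ∀z ((xRy ∧ xR²z) → ∃w (yRw ∧ zRw)).
G1: holds.
G2: holds.
G3: fails — bRa, bR²a but no w with aRw and aRw.
G4: fails — 1R0, 1R²0 but no w with 0Rw and 0Rw.
G5: fails — aRb, aR²c but no w with bRw and cRw.

G1, G2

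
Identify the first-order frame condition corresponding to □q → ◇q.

Suppose □q→◇q is valid. At any x set V(q)=W. Then □q at x, so ◇q at x, so x has a successor.
Conversely, on a frame with seriality the schema holds at every world under every valuation.
Frame condition: ∀x ∃y Rxy.

seriality: ∀x ∃y Rxy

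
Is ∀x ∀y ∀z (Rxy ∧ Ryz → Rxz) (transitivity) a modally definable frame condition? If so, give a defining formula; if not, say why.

The condition is transitivity. A defining modal formula is □q → □□q.
Suppose □q→□□q is valid. Take Rxy, Ryz and set V(q)={w : Rxw}. Then □q at x, so □□q at x, so □q at y, so q at z, i.e. Rxz.

Yes, by □q → □□q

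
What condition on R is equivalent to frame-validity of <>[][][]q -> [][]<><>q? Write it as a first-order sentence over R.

This is a Sahlqvist (Geach-type) schema ◇^1□^3q → □^2◇^2q.
First-order correspondent: forall x forall y forall z ((xRy & x R^2 z) -> exists w (y R^3 w & z R^2 w)).

forall x forall y forall z ((xRy & x R^2 z) -> exists w (y R^3 w & z R^2 w))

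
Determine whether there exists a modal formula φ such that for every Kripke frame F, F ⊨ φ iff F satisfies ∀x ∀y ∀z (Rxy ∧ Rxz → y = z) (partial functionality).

Yes — defined by ◇r → □r

Yes: it is partial functionality, defined by the CD schema ◇r → □r.
Suppose ◇r→□r is valid. Take Rxy, Rxz and set V(r)={y}. Then ◇r at x, so □r at x, so r at z, i.e. z=y.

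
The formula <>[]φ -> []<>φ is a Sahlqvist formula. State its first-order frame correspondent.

convergence: forall x forall y forall z (Rxy & Rxz -> exists w (Ryw & Rzw))

Suppose ◇□φ→□◇φ is valid. Take Rxy, Rxz and set V(φ)={w : Ryw}. Then □φ at y so ◇□φ at x, so □◇φ at x, so ◇φ at z, giving w with Rzw and Ryw.
Conversely, any frame satisfying forall x forall y forall z (Rxy & Rxz -> exists w (Ryw & Rzw)) validates the schema.
Frame condition: forall x forall y forall z (Rxy & Rxz -> exists w (Ryw & Rzw)).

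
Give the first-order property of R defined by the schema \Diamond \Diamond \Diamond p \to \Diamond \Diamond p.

This is a Sahlqvist (Geach-type) schema ◇^3□^0p → □^0◇^2p.
Minimal-valuation argument: fix x; take any y with xR^3y and any z with xR^0z. Set V(p) to the set of worlds R-reachable from y in exactly 0 steps. Then □^0p holds at y, so the antecedent holds at x; validity forces ◇^2p at z, giving a w with zR^2w and yR^0w.
First-order correspondent: \forall x \forall y (x R^3 y \to \exists w (y = w \wedge x R^2 w)).

\forall x \forall y (x R^3 y \to \exists w (y = w \wedge x R^2 w))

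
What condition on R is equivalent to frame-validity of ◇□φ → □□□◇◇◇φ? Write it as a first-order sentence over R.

This is a Sahlqvist (Geach-type) schema ◇^1□^1φ → □^3◇^3φ.
Minimal-valuation argument: fix x; take any y with xR^1y and any z with xR^3z. Set V(φ) to the set of worlds R-reachable from y in exactly 1 step. Then □^1φ holds at y, so the antecedent holds at x; validity forces ◇^3φ at z, giving a w with zR^3w and yR^1w.
First-order correspondent: ∀x ∀y ∀z ((xRy ∧ xR³z) → ∃w (yRw ∧ zR³w)).

∀x ∀y ∀z ((xRy ∧ xR³z) → ∃w (yRw ∧ zR³w))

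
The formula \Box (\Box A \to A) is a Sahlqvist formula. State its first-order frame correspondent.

shift-reflexivity: \forall x \forall y (Rxy \to Ryy)

Suppose □(□A→A) is valid. Take Rxy and set V(A)={w : Ryw}. Then at y, □A holds; since □(□A→A) at x, □A→A at y, so A at y, i.e. Ryy.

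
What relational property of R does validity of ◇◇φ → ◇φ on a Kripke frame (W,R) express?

transitivity: ∀x ∀y ∀z (Rxy ∧ Ryz → Rxz)

Equivalently (dual form): □φ → □□φ.
Suppose □φ→□□φ is valid. Take Rxy, Ryz and set V(φ)={w : Rxw}. Then □φ at x, so □□φ at x, so □φ at y, so φ at z, i.e. Rxz.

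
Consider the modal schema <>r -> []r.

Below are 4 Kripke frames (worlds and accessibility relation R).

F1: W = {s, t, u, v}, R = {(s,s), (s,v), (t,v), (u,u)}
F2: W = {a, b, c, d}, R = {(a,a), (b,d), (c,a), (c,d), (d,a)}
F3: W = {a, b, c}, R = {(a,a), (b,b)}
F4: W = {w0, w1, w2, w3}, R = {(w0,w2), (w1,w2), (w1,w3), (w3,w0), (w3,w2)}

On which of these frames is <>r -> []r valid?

This is the axiom for partial functionality; its first-order frame correspondent is forall x forall y forall z (Rxy & Rxz -> y = z).
F1: fails — s sees both s and v.
F2: fails — c sees both a and d.
F3: satisfies the condition.
F4: fails — w1 sees both w2 and w3.
Valid on: F3.

F3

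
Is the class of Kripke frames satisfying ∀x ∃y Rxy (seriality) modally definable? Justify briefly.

This is a Sahlqvist condition; the D axiom □r → ◇r defines it.
Suppose □r→◇r is valid. At any x set V(r)=W. Then □r at x, so ◇r at x, so x has a successor.

Definable; □r → ◇r defines it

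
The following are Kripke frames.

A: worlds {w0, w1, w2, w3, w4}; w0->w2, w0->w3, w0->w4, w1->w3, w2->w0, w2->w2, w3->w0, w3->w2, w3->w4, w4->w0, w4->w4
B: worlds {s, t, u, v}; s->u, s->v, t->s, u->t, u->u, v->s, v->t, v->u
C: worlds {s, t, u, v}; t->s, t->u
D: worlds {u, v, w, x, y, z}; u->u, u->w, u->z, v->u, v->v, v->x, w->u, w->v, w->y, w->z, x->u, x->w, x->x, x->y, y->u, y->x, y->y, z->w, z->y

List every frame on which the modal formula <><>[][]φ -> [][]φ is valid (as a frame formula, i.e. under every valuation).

Frame correspondent (Sahlqvist): forall x forall y forall z ((x R^2 y & x R^2 z) -> exists w (y R^2 w & z = w)) — i.e. a generalized confluence (Geach) condition.
A: fails — w2R²w0, w2R²w3 but no w with w0R²w and w3=w.
B: fails — sR²t, sR²s but no w with tR²w and s=w.
C: ✓.
D: fails — uR²y, uR²v but no t with yR²t and v=t.
Valid on: C.

C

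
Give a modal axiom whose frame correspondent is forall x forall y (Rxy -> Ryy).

The condition is shift-reflexivity. The T□ schema □(□s → s) defines it.
Suppose □(□s→s) is valid. Take Rxy and set V(s)={w : Ryw}. Then at y, □s holds; since □(□s→s) at x, □s→s at y, so s at y, i.e. Ryy.

□(□s → s)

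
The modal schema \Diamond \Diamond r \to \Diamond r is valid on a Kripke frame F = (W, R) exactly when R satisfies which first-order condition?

Equivalently (dual form): □r → □□r.
Suppose □r→□□r is valid. Take Rxy, Ryz and set V(r)={w : Rxw}. Then □r at x, so □□r at x, so □r at y, so r at z, i.e. Rxz.

transitivity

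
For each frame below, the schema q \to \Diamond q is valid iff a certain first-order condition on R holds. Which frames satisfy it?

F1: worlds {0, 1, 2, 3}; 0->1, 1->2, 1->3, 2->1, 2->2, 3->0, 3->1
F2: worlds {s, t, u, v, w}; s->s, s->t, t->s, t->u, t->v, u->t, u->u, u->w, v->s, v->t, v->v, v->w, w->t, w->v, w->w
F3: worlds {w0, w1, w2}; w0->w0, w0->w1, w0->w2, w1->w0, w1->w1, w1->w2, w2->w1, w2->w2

F3

This is the axiom for reflexivity; its first-order frame correspondent is \forall x Rxx.
F1: fails — world 0 does not see itself.
F2: fails — world t does not see itself.
F3: holds.
Valid on: F3.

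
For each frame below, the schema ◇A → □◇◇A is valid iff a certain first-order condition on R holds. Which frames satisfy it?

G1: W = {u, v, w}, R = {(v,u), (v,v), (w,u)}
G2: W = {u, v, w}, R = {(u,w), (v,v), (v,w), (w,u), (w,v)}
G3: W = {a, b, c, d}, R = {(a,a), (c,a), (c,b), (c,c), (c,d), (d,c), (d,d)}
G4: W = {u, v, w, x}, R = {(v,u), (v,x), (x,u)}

Frame correspondent (Sahlqvist): ∀x ∀y ∀z ((xRy ∧ xRz) → ∃w (y = w ∧ zR²w)) — i.e. a generalized confluence (Geach) condition.
G1: fails — vRu, vRu but no t with u=t and uR²t.
G2: satisfies the condition.
G3: fails — cRa, cRb but no w with a=w and bR²w.
G4: fails — vRu, vRu but no t with u=t and uR²t.

G2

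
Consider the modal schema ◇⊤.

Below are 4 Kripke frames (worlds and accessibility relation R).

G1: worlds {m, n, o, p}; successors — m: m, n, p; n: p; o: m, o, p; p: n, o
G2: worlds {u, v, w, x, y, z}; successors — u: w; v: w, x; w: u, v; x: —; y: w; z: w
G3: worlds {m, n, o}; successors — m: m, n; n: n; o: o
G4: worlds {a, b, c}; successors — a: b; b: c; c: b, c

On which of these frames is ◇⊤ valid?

G1, G3, G4

The schema corresponds to seriality: ∀x ∃y Rxy.
G1: satisfies the condition.
G2: fails — world x has no successor.
G3: satisfies the condition.
G4: satisfies the condition.
Valid on: G1, G3, G4.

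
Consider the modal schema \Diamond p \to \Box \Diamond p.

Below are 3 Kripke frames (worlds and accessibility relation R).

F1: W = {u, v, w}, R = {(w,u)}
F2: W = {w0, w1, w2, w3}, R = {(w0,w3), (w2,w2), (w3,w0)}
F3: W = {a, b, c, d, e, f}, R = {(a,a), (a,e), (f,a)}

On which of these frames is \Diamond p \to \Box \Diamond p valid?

This is the axiom for the Euclidean property; its first-order frame correspondent is \forall x \forall y \forall z (Rxy \wedge Rxz \to Ryz).
F1: fails — Rwu and Rwu but not Ruu.
F2: fails — Rw0w3 and Rw0w3 but not Rw3w3.
F3: fails — Rae and Raa but not Rea.

none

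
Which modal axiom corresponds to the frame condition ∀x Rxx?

□p → p

A defining formula is □p → p (the T axiom).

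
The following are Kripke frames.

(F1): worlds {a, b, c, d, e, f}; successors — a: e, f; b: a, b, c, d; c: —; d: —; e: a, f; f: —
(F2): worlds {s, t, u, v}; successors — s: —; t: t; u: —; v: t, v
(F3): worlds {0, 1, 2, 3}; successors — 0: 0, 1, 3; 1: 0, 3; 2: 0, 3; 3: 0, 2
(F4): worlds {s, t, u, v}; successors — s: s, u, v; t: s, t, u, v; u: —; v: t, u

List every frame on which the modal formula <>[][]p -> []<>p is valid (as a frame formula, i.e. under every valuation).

(F2), (F3)

The schema corresponds to a generalized confluence (Geach) condition: forall x forall y forall z ((xRy & xRz) -> exists w (y R^2 w & zRw)).
(F1): fails — aRe, aRf but no w with eR²w and fRw.
(F2): holds.
(F3): holds.
(F4): fails — sRs, sRu but no w with sR²w and uRw.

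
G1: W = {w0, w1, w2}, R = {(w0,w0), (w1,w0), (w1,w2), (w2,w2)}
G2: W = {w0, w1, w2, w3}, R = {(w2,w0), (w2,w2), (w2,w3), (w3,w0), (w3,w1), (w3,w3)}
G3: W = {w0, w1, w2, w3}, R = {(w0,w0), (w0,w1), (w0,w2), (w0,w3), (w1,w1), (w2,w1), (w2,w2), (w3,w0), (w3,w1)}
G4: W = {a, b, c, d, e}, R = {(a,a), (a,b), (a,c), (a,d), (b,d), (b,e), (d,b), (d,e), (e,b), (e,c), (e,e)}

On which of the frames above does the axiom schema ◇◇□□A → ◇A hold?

G1, G3

The schema corresponds to a generalized confluence (Geach) condition: ∀x ∀y (xR²y → ∃w (yR²w ∧ xRw)).
G1: ✓.
G2: fails — w2R²w0 but no w with w0R²w and w2Rw.
G3: ✓.
G4: fails — aR²c but no w with cR²w and aRw.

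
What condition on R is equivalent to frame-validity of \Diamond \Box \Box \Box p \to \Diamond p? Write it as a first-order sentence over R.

\forall x \forall y (xRy \to \exists w (y R^3 w \wedge xRw))

This is a Sahlqvist (Geach-type) schema ◇^1□^3p → □^0◇^1p.
First-order correspondent: \forall x \forall y (xRy \to \exists w (y R^3 w \wedge xRw)).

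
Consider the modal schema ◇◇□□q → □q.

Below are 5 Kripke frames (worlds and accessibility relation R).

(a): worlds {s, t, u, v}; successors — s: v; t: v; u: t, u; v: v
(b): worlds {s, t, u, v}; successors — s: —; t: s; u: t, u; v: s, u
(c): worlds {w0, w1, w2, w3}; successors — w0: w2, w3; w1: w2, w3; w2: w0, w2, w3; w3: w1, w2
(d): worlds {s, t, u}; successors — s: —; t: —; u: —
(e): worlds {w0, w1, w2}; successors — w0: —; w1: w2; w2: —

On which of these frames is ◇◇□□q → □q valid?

(d), (e)

Frame correspondent (Sahlqvist): ∀x ∀y ∀z ((xR²y ∧ xRz) → ∃w (yR²w ∧ z = w)) — i.e. a generalized confluence (Geach) condition.
(a): fails — uR²t, uRt but no w with tR²w and t=w.
(b): fails — uR²s, uRt but no w with sR²w and t=w.
(c): fails — w3R²w3, w3Rw1 but no w with w3R²w and w1=w.
(d): condition met.
(e): condition met.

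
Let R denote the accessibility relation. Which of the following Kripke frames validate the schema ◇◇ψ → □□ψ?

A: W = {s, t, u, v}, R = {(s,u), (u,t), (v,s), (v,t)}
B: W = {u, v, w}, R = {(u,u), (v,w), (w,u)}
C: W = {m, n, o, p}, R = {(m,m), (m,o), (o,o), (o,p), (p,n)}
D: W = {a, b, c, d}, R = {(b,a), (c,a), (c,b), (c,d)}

This is the axiom for a generalized confluence (Geach) condition; its first-order frame correspondent is ∀x ∀y ∀z ((xR²y ∧ xR²z) → ∃w (y = w ∧ z = w)).
A: satisfies the condition.
B: satisfies the condition.
C: fails — mR²m, mR²o but m ≠ o.
D: satisfies the condition.

A, B, D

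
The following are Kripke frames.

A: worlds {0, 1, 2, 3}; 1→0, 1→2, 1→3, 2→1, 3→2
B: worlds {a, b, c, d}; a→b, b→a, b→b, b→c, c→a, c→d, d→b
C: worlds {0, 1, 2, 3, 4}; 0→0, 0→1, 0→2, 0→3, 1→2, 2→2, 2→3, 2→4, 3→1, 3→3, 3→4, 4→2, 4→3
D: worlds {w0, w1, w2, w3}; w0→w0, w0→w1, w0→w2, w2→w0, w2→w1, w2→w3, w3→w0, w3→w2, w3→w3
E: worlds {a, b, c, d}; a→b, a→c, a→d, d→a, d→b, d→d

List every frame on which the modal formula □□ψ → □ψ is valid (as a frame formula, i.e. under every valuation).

C, D

This is the axiom for density; its first-order frame correspondent is ∀x ∀y (Rxy → ∃z (Rxz ∧ Rzy)).
A: fails — R10 but no z with R1z and Rz0.
B: fails — Rcd but no z with Rcz and Rzd.
C: condition met.
D: condition met.
E: fails — Rac but no z with Raz and Rzc.
Valid on: C, D.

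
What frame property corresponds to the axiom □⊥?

□⊥ is valid iff no world has any successor (otherwise □⊥ fails at any world with one).

emptiness of R: ∀x ∀y ¬Rxy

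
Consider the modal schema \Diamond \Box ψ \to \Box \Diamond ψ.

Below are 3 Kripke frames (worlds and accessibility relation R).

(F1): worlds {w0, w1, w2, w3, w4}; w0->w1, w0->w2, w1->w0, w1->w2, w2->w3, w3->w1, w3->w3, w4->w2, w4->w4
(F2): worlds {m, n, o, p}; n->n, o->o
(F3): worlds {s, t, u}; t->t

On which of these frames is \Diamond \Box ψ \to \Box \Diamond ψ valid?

(F2), (F3)

This is the axiom for convergence; its first-order frame correspondent is \forall x \forall y \forall z (Rxy \wedge Rxz \to \exists w (Ryw \wedge Rzw)).
(F1): fails — Rw0w1 and Rw0w2 but w1 and w2 have no common successor.
(F2): condition met.
(F3): condition met.
Valid on: (F2), (F3).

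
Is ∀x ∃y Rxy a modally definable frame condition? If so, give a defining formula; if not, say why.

This is a Sahlqvist condition; the D axiom □r → ◇r defines it.

Definable; □r → ◇r defines it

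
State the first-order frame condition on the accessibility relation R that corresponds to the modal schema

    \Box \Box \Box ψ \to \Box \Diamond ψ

\forall x \forall z (xRz \to \exists w (x R^3 w \wedge zRw))

This is a Sahlqvist (Geach-type) schema ◇^0□^3ψ → □^1◇^1ψ.
First-order correspondent: \forall x \forall z (xRz \to \exists w (x R^3 w \wedge zRw)).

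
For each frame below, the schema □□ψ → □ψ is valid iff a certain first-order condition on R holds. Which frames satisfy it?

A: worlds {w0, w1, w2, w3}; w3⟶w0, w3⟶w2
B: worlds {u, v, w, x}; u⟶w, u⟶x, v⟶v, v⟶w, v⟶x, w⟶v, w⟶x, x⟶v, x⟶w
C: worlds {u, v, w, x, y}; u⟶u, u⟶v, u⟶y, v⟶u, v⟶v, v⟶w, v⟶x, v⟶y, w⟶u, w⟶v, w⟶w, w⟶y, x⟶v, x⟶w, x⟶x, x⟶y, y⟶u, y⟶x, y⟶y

B, C

The schema corresponds to density: ∀x ∀y (Rxy → ∃z (Rxz ∧ Rzy)).
A: fails — Rw3w2 but no z with Rw3z and Rzw2.
B: ✓.
C: ✓.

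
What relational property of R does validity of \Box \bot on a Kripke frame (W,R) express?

Emptiness of R

□⊥ is valid iff no world has any successor (otherwise □⊥ fails at any world with one).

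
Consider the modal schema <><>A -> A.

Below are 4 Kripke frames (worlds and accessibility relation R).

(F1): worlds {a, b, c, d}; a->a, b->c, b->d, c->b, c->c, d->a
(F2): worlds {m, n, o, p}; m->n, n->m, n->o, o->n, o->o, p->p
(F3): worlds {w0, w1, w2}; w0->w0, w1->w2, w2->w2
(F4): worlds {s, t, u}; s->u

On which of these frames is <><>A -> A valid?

This is the axiom for a generalized confluence (Geach) condition; its first-order frame correspondent is forall x forall y (x R^2 y -> exists w (y = w & x = w)).
(F1): fails — bR²a but a ≠ b.
(F2): fails — mR²o but o ≠ m.
(F3): fails — w1R²w2 but w2 ≠ w1.
(F4): satisfies the condition.
Valid on: (F4).

(F4)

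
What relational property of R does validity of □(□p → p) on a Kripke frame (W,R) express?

shift-reflexivity: ∀x ∀y (Rxy → Ryy)

Suppose □(□p→p) is valid. Take Rxy and set V(p)={w : Ryw}. Then at y, □p holds; since □(□p→p) at x, □p→p at y, so p at y, i.e. Ryy.
Conversely, on a frame with shift-reflexivity the schema holds at every world under every valuation.
So the correspondent is shift-reflexivity.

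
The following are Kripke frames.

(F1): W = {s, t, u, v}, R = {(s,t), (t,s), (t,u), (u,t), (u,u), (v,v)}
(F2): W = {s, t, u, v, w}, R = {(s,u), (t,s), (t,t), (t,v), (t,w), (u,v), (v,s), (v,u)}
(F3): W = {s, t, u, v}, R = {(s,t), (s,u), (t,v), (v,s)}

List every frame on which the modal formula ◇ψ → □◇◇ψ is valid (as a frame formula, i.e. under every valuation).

The schema corresponds to a generalized confluence (Geach) condition: ∀x ∀y ∀z ((xRy ∧ xRz) → ∃w (y = w ∧ zR²w)).
(F1): satisfies the condition.
(F2): fails — tRs, tRs but no w* with s=w* and sR²w*.
(F3): fails — sRt, sRt but no w with t=w and tR²w.

(F1)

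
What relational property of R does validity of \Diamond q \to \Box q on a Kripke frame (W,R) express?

partial functionality

This is the CD axiom.
It corresponds to partial functionality: \forall x \forall y \forall z (Rxy \wedge Rxz \to y = z).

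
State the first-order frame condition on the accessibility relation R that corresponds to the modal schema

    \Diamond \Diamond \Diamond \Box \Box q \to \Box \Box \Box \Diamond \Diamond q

This is a Sahlqvist (Geach-type) schema ◇^3□^2q → □^3◇^2q.
Minimal-valuation argument: fix x; take any y with xR^3y and any z with xR^3z. Set V(q) to the set of worlds R-reachable from y in exactly 2 steps. Then □^2q holds at y, so the antecedent holds at x; validity forces ◇^2q at z, giving a w with zR^2w and yR^2w.
First-order correspondent: \forall x \forall y \forall z ((x R^3 y \wedge x R^3 z) \to \exists w (y R^2 w \wedge z R^2 w)).

\forall x \forall y \forall z ((x R^3 y \wedge x R^3 z) \to \exists w (y R^2 w \wedge z R^2 w))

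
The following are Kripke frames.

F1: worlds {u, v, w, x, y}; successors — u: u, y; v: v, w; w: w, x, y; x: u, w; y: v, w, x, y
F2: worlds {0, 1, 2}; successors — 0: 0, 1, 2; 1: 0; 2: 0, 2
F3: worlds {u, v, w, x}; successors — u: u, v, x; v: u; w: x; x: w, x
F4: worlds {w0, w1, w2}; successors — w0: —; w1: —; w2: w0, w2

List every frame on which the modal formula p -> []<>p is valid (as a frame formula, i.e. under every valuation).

F2

The schema corresponds to symmetry: forall x forall y (Rxy -> Ryx).
F1: fails — Ryx but not Rxy.
F2: condition met.
F3: fails — Rux but not Rxu.
F4: fails — Rw2w0 but not Rw0w2.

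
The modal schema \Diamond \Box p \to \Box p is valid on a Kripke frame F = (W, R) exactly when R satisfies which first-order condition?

This is frame-equivalent to ◇p → □◇p (substitute ¬p for p and contrapose).
Suppose ◇p→□◇p is valid. Take Rxy, Rxz and set V(p)={y}. Then ◇p at x, so □◇p at x, so ◇p at z, so some w with Rzw has p; w=y, i.e. Rzy. By symmetry of the argument, Ryz.
Conversely, any frame satisfying \forall x \forall y \forall z (Rxy \wedge Rxz \to Ryz) validates the schema.
So the correspondent is the Euclidean property.

The Euclidean property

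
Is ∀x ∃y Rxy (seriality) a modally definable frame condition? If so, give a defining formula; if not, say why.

Yes, by □p → ◇p

The condition is seriality. A defining modal formula is □p → ◇p.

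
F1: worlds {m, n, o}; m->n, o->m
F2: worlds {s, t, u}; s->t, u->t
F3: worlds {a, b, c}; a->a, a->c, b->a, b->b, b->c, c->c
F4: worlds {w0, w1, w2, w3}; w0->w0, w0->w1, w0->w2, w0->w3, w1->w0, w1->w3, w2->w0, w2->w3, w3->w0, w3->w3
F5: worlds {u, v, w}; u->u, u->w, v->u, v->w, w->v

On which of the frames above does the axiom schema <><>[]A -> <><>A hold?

The schema corresponds to a generalized confluence (Geach) condition: forall x forall y (x R^2 y -> exists w (yRw & x R^2 w)).
F1: fails — oR²n but no w with nRw and oR²w.
F2: ✓.
F3: ✓.
F4: ✓.
F5: fails — wR²w but no t with wRt and wR²t.
Valid on: F2, F3, F4.

F2, F3, F4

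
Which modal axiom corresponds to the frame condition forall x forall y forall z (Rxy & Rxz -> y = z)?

This is partial functionality; the standard corresponding axiom is CD: ◇q → □q.

◇q → □q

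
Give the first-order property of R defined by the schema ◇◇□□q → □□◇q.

This is a Sahlqvist (Geach-type) schema ◇^2□^2q → □^2◇^1q.
First-order correspondent: ∀x ∀y ∀z ((xR²y ∧ xR²z) → ∃w (yR²w ∧ zRw)).

∀x ∀y ∀z ((xR²y ∧ xR²z) → ∃w (yR²w ∧ zRw))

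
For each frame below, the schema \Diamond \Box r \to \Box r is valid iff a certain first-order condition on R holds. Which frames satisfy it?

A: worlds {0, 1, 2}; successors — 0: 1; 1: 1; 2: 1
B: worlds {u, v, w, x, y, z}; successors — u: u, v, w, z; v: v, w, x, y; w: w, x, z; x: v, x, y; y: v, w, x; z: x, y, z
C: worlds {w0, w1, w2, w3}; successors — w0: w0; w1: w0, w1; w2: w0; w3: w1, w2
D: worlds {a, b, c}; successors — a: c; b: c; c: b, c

The schema corresponds to a generalized confluence (Geach) condition: \forall x \forall y \forall z ((xRy \wedge xRz) \to \exists w (yRw \wedge z = w)).
A: satisfies the condition.
B: fails — uRv, uRu but no t with vRt and u=t.
C: fails — w1Rw0, w1Rw1 but no w with w0Rw and w1=w.
D: fails — cRb, cRb but no w with bRw and b=w.

A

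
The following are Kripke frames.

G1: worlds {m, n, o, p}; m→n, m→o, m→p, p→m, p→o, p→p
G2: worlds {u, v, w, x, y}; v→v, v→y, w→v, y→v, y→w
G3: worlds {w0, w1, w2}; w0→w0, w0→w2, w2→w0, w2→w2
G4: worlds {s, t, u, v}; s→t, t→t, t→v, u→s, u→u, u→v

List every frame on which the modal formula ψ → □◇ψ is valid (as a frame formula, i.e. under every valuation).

The schema corresponds to symmetry: ∀x ∀y (Rxy → Ryx).
G1: fails — Rpo but not Rop.
G2: fails — Rwv but not Rvw.
G3: satisfies the condition.
G4: fails — Ruv but not Rvu.

G3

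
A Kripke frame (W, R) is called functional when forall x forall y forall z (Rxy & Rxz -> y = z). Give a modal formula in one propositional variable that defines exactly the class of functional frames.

This is partial functionality; the standard corresponding axiom is CD: ◇ψ → □ψ.
Suppose ◇ψ→□ψ is valid. Take Rxy, Rxz and set V(ψ)={y}. Then ◇ψ at x, so □ψ at x, so ψ at z, i.e. z=y.

◇ψ → □ψ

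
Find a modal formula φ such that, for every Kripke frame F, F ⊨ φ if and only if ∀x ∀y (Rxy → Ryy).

□(□ψ → ψ)

This is shift-reflexivity; the standard corresponding axiom is T□: □(□ψ → ψ).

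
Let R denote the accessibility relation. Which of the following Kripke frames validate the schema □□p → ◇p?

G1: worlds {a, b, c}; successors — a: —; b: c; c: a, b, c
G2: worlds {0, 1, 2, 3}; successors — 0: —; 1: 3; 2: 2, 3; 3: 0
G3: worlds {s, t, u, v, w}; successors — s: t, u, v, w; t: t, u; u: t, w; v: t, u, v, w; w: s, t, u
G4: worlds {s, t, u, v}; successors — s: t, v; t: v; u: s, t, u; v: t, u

This is the axiom for a generalized confluence (Geach) condition; its first-order frame correspondent is ∀x ∃w (xR²w ∧ xRw).
G1: fails — at a but no w with aR²w and aRw.
G2: fails — at 0 but no w with 0R²w and 0Rw.
G3: condition met.
G4: fails — at t but no w with tR²w and tRw.

G3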